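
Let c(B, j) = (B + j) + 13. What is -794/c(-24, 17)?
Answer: -397/3 ≈ -132.33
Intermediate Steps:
c(B, j) = 13 + B + j
-794/c(-24, 17) = -794/(13 - 24 + 17) = -794/6 = -794*⅙ = -397/3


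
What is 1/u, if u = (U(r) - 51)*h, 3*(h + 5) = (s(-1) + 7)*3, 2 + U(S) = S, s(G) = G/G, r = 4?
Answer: -1/147 ≈ -0.0068027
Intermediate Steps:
s(G) = 1
U(S) = -2 + S
h = 3 (h = -5 + ((1 + 7)*3)/3 = -5 + (8*3)/3 = -5 + (⅓)*24 = -5 + 8 = 3)
u = -147 (u = ((-2 + 4) - 51)*3 = (2 - 51)*3 = -49*3 = -147)
1/u = 1/(-147) = -1/147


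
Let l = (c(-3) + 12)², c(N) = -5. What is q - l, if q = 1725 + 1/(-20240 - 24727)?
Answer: 75364691/44967 ≈ 1676.0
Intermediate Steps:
q = 77568074/44967 (q = 1725 + 1/(-44967) = 1725 - 1/44967 = 77568074/44967 ≈ 1725.0)
l = 49 (l = (-5 + 12)² = 7² = 49)
q - l = 77568074/44967 - 1*49 = 77568074/44967 - 49 = 75364691/44967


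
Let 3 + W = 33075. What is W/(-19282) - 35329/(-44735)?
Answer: -399131071/431290135 ≈ -0.92544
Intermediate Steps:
W = 33072 (W = -3 + 33075 = 33072)
W/(-19282) - 35329/(-44735) = 33072/(-19282) - 35329/(-44735) = 33072*(-1/19282) - 35329*(-1/44735) = -16536/9641 + 35329/44735 = -399131071/431290135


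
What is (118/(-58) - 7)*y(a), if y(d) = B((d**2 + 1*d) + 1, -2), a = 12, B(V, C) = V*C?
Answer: 82268/29 ≈ 2836.8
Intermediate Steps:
B(V, C) = C*V
y(d) = -2 - 2*d - 2*d**2 (y(d) = -2*((d**2 + 1*d) + 1) = -2*((d**2 + d) + 1) = -2*((d + d**2) + 1) = -2*(1 + d + d**2) = -2 - 2*d - 2*d**2)
(118/(-58) - 7)*y(a) = (118/(-58) - 7)*(-2 - 2*12 - 2*12**2) = (118*(-1/58) - 7)*(-2 - 24 - 2*144) = (-59/29 - 7)*(-2 - 24 - 288) = -262/29*(-314) = 82268/29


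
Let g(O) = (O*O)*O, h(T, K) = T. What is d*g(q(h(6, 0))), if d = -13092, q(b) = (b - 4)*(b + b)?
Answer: -180983808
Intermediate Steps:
q(b) = 2*b*(-4 + b) (q(b) = (-4 + b)*(2*b) = 2*b*(-4 + b))
g(O) = O³ (g(O) = O²*O = O³)
d*g(q(h(6, 0))) = -13092*1728*(-4 + 6)³ = -13092*(2*6*2)³ = -13092*24³ = -13092*13824 = -180983808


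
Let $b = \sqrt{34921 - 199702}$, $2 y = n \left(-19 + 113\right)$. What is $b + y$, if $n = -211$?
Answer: $-9917 + 3 i \sqrt{18309} \approx -9917.0 + 405.93 i$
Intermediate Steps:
$y = -9917$ ($y = \frac{\left(-211\right) \left(-19 + 113\right)}{2} = \frac{\left(-211\right) 94}{2} = \frac{1}{2} \left(-19834\right) = -9917$)
$b = 3 i \sqrt{18309}$ ($b = \sqrt{-164781} = 3 i \sqrt{18309} \approx 405.93 i$)
$b + y = 3 i \sqrt{18309} - 9917 = -9917 + 3 i \sqrt{18309}$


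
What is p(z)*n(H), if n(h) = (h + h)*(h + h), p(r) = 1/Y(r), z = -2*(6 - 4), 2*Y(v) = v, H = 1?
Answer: -2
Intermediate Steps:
Y(v) = v/2
z = -4 (z = -2*2 = -4)
p(r) = 2/r (p(r) = 1/(r/2) = 2/r)
n(h) = 4*h² (n(h) = (2*h)*(2*h) = 4*h²)
p(z)*n(H) = (2/(-4))*(4*1²) = (2*(-¼))*(4*1) = -½*4 = -2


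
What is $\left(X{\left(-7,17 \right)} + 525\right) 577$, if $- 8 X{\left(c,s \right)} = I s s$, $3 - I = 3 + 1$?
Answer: $\frac{2590153}{8} \approx 3.2377 \cdot 10^{5}$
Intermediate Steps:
$I = -1$ ($I = 3 - \left(3 + 1\right) = 3 - 4 = -1$)
$X{\left(c,s \right)} = \frac{s^{2}}{8}$ ($X{\left(c,s \right)} = - \frac{- s s}{8} = - \frac{\left(-1\right) s^{2}}{8} = \frac{s^{2}}{8}$)
$\left(X{\left(-7,17 \right)} + 525\right) 577 = \left(\frac{17^{2}}{8} + 525\right) 577 = \left(\frac{1}{8} \cdot 289 + 525\right) 577 = \left(\frac{289}{8} + 525\right) 577 = \frac{4489}{8} \cdot 577 = \frac{2590153}{8}$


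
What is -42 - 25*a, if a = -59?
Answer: 1433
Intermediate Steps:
-42 - 25*a = -42 - 25*(-59) = -42 + 1475 = 1433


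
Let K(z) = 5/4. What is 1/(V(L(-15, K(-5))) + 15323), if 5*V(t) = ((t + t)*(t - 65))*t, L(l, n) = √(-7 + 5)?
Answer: 384375/5909765657 + 20*I*√2/5909765657 ≈ 6.5041e-5 + 4.786e-9*I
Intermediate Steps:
K(z) = 5/4 (K(z) = 5*(¼) = 5/4)
L(l, n) = I*√2 (L(l, n) = √(-2) = I*√2)
V(t) = 2*t²*(-65 + t)/5 (V(t) = (((t + t)*(t - 65))*t)/5 = (((2*t)*(-65 + t))*t)/5 = ((2*t*(-65 + t))*t)/5 = (2*t²*(-65 + t))/5 = 2*t²*(-65 + t)/5)
1/(V(L(-15, K(-5))) + 15323) = 1/(2*(I*√2)²*(-65 + I*√2)/5 + 15323) = 1/((⅖)*(-2)*(-65 + I*√2) + 15323) = 1/((52 - 4*I*√2/5) + 15323) = 1/(15375 - 4*I*√2/5)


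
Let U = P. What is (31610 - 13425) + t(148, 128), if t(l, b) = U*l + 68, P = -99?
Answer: 3601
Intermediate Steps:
U = -99
t(l, b) = 68 - 99*l (t(l, b) = -99*l + 68 = 68 - 99*l)
(31610 - 13425) + t(148, 128) = (31610 - 13425) + (68 - 99*148) = 18185 + (68 - 14652) = 18185 - 14584 = 3601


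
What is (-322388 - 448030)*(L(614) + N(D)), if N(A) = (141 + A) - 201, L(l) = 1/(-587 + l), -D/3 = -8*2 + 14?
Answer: 41574038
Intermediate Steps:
D = 6 (D = -3*(-8*2 + 14) = -3*(-16 + 14) = -3*(-2) = 6)
N(A) = -60 + A
(-322388 - 448030)*(L(614) + N(D)) = (-322388 - 448030)*(1/(-587 + 614) + (-60 + 6)) = -770418*(1/27 - 54) = -770418*(-1457/27) = 41574038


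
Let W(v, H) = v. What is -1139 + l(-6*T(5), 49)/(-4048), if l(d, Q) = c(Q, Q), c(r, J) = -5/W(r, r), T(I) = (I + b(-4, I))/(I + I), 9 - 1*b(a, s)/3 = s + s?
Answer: -225922923/198352 ≈ -1139.0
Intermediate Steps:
b(a, s) = 27 - 6*s (b(a, s) = 27 - 3*(s + s) = 27 - 6*s)
T(I) = (27 - 5*I)/(2*I) (T(I) = (I + (27 - 6*I))/(I + I) = (27 - 5*I)/((2*I)) = (27 - 5*I)*(1/(2*I)) = (27 - 5*I)/(2*I))
c(r, J) = -5/r
l(d, Q) = -5/Q
-1139 + l(-6*T(5), 49)/(-4048) = -1139 - 5/49/(-4048) = -1139 - 5*1/49*(-1/4048) = -1139 - 5/49*(-1/4048) = -1139 + 5/198352 = -225922923/198352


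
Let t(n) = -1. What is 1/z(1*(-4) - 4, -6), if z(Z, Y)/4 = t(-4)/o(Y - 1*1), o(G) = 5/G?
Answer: 5/28 ≈ 0.17857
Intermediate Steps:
z(Z, Y) = ⅘ - 4*Y/5 (z(Z, Y) = 4*(-1/(5/(Y - 1*1))) = 4*(-1/(5/(Y - 1))) = 4*(-1/(5/(-1 + Y))) = 4*(-(-⅕ + Y/5)) = 4*(⅕ - Y/5) = ⅘ - 4*Y/5)
1/z(1*(-4) - 4, -6) = 1/(⅘ - ⅘*(-6)) = 1/(⅘ + 24/5) = 1/(28/5) = 5/28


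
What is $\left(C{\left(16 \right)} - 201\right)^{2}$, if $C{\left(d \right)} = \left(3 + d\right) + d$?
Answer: $27556$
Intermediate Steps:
$C{\left(d \right)} = 3 + 2 d$
$\left(C{\left(16 \right)} - 201\right)^{2} = \left(\left(3 + 2 \cdot 16\right) - 201\right)^{2} = \left(\left(3 + 32\right) - 201\right)^{2} = \left(35 - 201\right)^{2} = \left(-166\right)^{2} = 27556$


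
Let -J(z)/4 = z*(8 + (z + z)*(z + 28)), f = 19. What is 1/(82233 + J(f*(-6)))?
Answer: 1/9027129 ≈ 1.1078e-7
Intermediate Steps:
J(z) = -4*z*(8 + 2*z*(28 + z)) (J(z) = -4*z*(8 + (z + z)*(z + 28)) = -4*z*(8 + (2*z)*(28 + z)) = -4*z*(8 + 2*z*(28 + z)))
1/(82233 + J(f*(-6))) = 1/(82233 - 8*19*(-6)*(4 + (19*(-6))² + 28*(19*(-6)))) = 1/(82233 - 8*(-114)*(4 + (-114)² + 28*(-114))) = 1/(82233 - 8*(-114)*(4 + 12996 - 3192)) = 1/(82233 - 8*(-114)*9808) = 1/(82233 + 8944896) = 1/9027129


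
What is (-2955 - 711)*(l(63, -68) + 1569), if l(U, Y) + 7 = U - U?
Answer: -5726292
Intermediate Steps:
l(U, Y) = -7 (l(U, Y) = -7 + (U - U) = -7 + 0 = -7)
(-2955 - 711)*(l(63, -68) + 1569) = (-2955 - 711)*(-7 + 1569) = -3666*1562 = -5726292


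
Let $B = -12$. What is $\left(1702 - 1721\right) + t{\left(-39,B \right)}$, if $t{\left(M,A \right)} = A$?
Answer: $-31$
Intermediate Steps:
$\left(1702 - 1721\right) + t{\left(-39,B \right)} = \left(1702 - 1721\right) - 12 = -19 - 12 = -31$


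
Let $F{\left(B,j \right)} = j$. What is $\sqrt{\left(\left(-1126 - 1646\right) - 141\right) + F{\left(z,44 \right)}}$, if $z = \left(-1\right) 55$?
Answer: $i \sqrt{2869} \approx 53.563 i$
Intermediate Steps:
$z = -55$
$\sqrt{\left(\left(-1126 - 1646\right) - 141\right) + F{\left(z,44 \right)}} = \sqrt{\left(\left(-1126 - 1646\right) - 141\right) + 44} = \sqrt{\left(-2772 - 141\right) + 44} = \sqrt{-2913 + 44} = \sqrt{-2869} = i \sqrt{2869}$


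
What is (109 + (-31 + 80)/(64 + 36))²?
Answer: 119880601/10000 ≈ 11988.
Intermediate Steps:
(109 + (-31 + 80)/(64 + 36))² = (109 + 49/100)² = (10949/100)² = 119880601/10000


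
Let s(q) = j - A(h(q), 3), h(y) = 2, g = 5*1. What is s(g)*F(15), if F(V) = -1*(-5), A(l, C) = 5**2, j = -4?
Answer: -145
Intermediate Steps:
g = 5
A(l, C) = 25
F(V) = 5
s(q) = -29 (s(q) = -4 - 1*25 = -4 - 25 = -29)
s(g)*F(15) = -29*5 = -145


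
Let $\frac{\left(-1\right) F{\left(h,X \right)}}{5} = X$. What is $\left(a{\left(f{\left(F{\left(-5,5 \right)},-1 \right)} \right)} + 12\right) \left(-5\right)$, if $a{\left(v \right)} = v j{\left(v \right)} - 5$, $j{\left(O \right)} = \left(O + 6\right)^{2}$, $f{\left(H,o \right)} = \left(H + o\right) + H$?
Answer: $516340$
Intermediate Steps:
$F{\left(h,X \right)} = - 5 X$
$f{\left(H,o \right)} = o + 2 H$
$j{\left(O \right)} = \left(6 + O\right)^{2}$
$a{\left(v \right)} = -5 + v \left(6 + v\right)^{2}$ ($a{\left(v \right)} = v \left(6 + v\right)^{2} - 5 = -5 + v \left(6 + v\right)^{2}$)
$\left(a{\left(f{\left(F{\left(-5,5 \right)},-1 \right)} \right)} + 12\right) \left(-5\right) = \left(\left(-5 + \left(-1 + 2 \left(\left(-5\right) 5\right)\right) \left(6 + \left(-1 + 2 \left(\left(-5\right) 5\right)\right)\right)^{2}\right) + 12\right) \left(-5\right) = \left(\left(-5 + \left(-1 + 2 \left(-25\right)\right) \left(6 + \left(-1 + 2 \left(-25\right)\right)\right)^{2}\right) + 12\right) \left(-5\right) = \left(\left(-5 + \left(-1 - 50\right) \left(6 - 51\right)^{2}\right) + 12\right) \left(-5\right) = \left(\left(-5 - 51 \left(6 - 51\right)^{2}\right) + 12\right) \left(-5\right) = \left(\left(-5 - 51 \left(-45\right)^{2}\right) + 12\right) \left(-5\right) = \left(\left(-5 - 103275\right) + 12\right) \left(-5\right) = \left(-103280 + 12\right) \left(-5\right) = \left(-103268\right) \left(-5\right) = 516340$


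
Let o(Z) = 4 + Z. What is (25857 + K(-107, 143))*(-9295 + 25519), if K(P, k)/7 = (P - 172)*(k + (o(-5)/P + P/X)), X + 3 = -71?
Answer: -16460057699280/3959 ≈ -4.1576e+9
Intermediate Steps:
X = -74 (X = -3 - 71 = -74)
K(P, k) = 7*(-172 + P)*(k - 1/P - P/74) (K(P, k) = 7*((P - 172)*(k + ((4 - 5)/P + P/(-74)))) = 7*((-172 + P)*(k + (-1/P + P*(-1/74)))) = 7*((-172 + P)*(k + (-1/P - P/74))) = 7*((-172 + P)*(k - 1/P - P/74)) = 7*(-172 + P)*(k - 1/P - P/74))
(25857 + K(-107, 143))*(-9295 + 25519) = (25857 + (7/74)*(12728 - 107*(-74 - 1*(-107)² - 12728*143 + 172*(-107) + 74*(-107)*143))/(-107))*(-9295 + 25519) = (25857 + (7/74)*(-1/107)*(12728 - 107*(-74 - 1*11449 - 1820104 - 18404 - 1132274)))*16224 = (25857 + (7/74)*(-1/107)*(12728 - 107*(-74 - 11449 - 1820104 - 18404 - 1132274)))*16224 = (25857 + (7/74)*(-1/107)*(12728 - 107*(-2982305)))*16224 = (25857 + (7/74)*(-1/107)*(12728 + 319106635))*16224 = (25857 + (7/74)*(-1/107)*319119363)*16224 = (25857 - 2233835541/7918)*16224 = -2029099815/7918*16224 = -16460057699280/3959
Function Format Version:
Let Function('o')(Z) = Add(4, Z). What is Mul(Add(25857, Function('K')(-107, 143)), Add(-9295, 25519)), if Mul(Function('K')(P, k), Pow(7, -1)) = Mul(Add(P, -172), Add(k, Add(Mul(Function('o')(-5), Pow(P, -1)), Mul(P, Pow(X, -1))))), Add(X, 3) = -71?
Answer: Rational(-16460057699280, 3959) ≈ -4.1576e+9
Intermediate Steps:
X = -74 (X = Add(-3, -71) = -74)
Function('K')(P, k) = Mul(7, Add(-172, P), Add(k, Mul(-1, Pow(P, -1)), Mul(Rational(-1, 74), P))) (Function('K')(P, k) = Mul(7, Mul(Add(P, -172), Add(k, Add(Mul(Add(4, -5), Pow(P, -1)), Mul(P, Pow(-74, -1)))))) = Mul(7, Mul(Add(-172, P), Add(k, Add(Mul(-1, Pow(P, -1)), Mul(P, Rational(-1, 74)))))) = Mul(7, Mul(Add(-172, P), Add(k, Add(Mul(-1, Pow(P, -1)), Mul(Rational(-1, 74), P))))) = Mul(7, Mul(Add(-172, P), Add(k, Mul(-1, Pow(P, -1)), Mul(Rational(-1, 74), P)))) = Mul(7, Add(-172, P), Add(k, Mul(-1, Pow(P, -1)), Mul(Rational(-1, 74), P))))
Mul(Add(25857, Function('K')(-107, 143)), Add(-9295, 25519)) = Mul(Add(25857, Mul(Rational(7, 74), Pow(-107, -1), Add(12728, Mul(-107, Add(-74, Mul(-1, Pow(-107, 2)), Mul(-12728, 143), Mul(172, -107), Mul(74, -107, 143)))))), Add(-9295, 25519)) = Mul(Add(25857, Mul(Rational(7, 74), Rational(-1, 107), Add(12728, Mul(-107, Add(-74, Mul(-1, 11449), -1820104, -18404, -1132274))))), 16224) = Mul(Add(25857, Mul(Rational(7, 74), Rational(-1, 107), Add(12728, Mul(-107, Add(-74, -11449, -1820104, -18404, -1132274))))), 16224) = Mul(Add(25857, Mul(Rational(7, 74), Rational(-1, 107), Add(12728, Mul(-107, -2982305)))), 16224) = Mul(Add(25857, Mul(Rational(7, 74), Rational(-1, 107), Add(12728, 319106635))), 16224) = Mul(Add(25857, Mul(Rational(7, 74), Rational(-1, 107), 319119363)), 16224) = Mul(Add(25857, Rational(-2233835541, 7918)), 16224) = Mul(Rational(-2029099815, 7918), 16224) = Rational(-16460057699280, 3959)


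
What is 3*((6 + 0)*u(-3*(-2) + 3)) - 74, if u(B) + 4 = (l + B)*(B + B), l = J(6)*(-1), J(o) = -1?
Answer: 3094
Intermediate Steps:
l = 1 (l = -1*(-1) = 1)
u(B) = -4 + 2*B*(1 + B) (u(B) = -4 + (1 + B)*(B + B) = -4 + (1 + B)*(2*B) = -4 + 2*B*(1 + B))
3*((6 + 0)*u(-3*(-2) + 3)) - 74 = 3*((6 + 0)*(-4 + 2*(-3*(-2) + 3) + 2*(-3*(-2) + 3)²)) - 74 = 3*(6*(-4 + 2*(6 + 3) + 2*(6 + 3)²)) - 74 = 3*(6*(-4 + 2*9 + 2*9²)) - 74 = 3*(6*(-4 + 18 + 2*81)) - 74 = 3*(6*(-4 + 18 + 162)) - 74 = 3*(6*176) - 74 = 3*1056 - 74 = 3168 - 74 = 3094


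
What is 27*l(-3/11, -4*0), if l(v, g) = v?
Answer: -81/11 ≈ -7.3636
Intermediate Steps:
27*l(-3/11, -4*0) = 27*(-3/11) = -81/11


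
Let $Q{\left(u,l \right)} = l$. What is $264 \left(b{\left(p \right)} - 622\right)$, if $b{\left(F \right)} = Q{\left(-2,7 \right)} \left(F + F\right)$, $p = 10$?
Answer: $-127248$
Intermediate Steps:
$b{\left(F \right)} = 14 F$ ($b{\left(F \right)} = 7 \left(F + F\right) = 7 \cdot 2 F = 14 F$)
$264 \left(b{\left(p \right)} - 622\right) = 264 \left(14 \cdot 10 - 622\right) = 264 \left(140 - 622\right) = 264 \left(-482\right) = -127248$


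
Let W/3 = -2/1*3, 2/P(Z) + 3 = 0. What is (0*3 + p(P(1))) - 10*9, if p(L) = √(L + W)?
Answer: -90 + 2*I*√42/3 ≈ -90.0 + 4.3205*I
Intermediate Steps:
P(Z) = -⅔ (P(Z) = 2/(-3 + 0) = 2/(-3) = 2*(-⅓) = -⅔)
W = -18 (W = 3*(-2/1*3) = 3*(-2*1*3) = 3*(-2*3) = 3*(-6) = -18)
p(L) = √(-18 + L) (p(L) = √(L - 18) = √(-18 + L))
(0*3 + p(P(1))) - 10*9 = (0*3 + √(-18 - ⅔)) - 10*9 = (0 + √(-56/3)) - 90 = (0 + 2*I*√42/3) - 90 = 2*I*√42/3 - 90 = -90 + 2*I*√42/3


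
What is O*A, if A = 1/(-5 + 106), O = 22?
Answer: 22/101 ≈ 0.21782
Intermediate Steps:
A = 1/101 ≈ 0.0099010
O*A = 22*(1/101) = 22/101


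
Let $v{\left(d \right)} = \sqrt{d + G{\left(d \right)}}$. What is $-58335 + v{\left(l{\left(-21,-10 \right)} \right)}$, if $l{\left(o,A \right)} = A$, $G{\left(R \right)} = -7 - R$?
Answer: $-58335 + i \sqrt{7} \approx -58335.0 + 2.6458 i$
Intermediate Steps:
$v{\left(d \right)} = i \sqrt{7}$ ($v{\left(d \right)} = \sqrt{d - \left(7 + d\right)} = \sqrt{-7} = i \sqrt{7}$)
$-58335 + v{\left(l{\left(-21,-10 \right)} \right)} = -58335 + i \sqrt{7}$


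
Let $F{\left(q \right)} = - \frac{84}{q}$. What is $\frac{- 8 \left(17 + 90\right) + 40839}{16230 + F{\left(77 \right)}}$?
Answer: $\frac{439813}{178518} \approx 2.4637$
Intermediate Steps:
$\frac{- 8 \left(17 + 90\right) + 40839}{16230 + F{\left(77 \right)}} = \frac{- 8 \left(17 + 90\right) + 40839}{16230 - \frac{84}{77}} = \frac{\left(-8\right) 107 + 40839}{16230 - \frac{12}{11}} = \frac{-856 + 40839}{16230 - \frac{12}{11}} = \frac{39983}{\frac{178518}{11}} = 39983 \cdot \frac{11}{178518} = \frac{439813}{178518}$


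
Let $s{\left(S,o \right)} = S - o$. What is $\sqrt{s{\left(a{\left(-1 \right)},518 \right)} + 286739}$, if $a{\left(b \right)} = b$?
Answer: $2 \sqrt{71555} \approx 535.0$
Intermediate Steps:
$\sqrt{s{\left(a{\left(-1 \right)},518 \right)} + 286739} = \sqrt{\left(-1 - 518\right) + 286739} = \sqrt{-519 + 286739} = \sqrt{286220} = 2 \sqrt{71555}$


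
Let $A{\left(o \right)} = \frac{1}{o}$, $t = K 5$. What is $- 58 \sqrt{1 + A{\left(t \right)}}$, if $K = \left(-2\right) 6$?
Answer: $- \frac{29 \sqrt{885}}{15} \approx -57.515$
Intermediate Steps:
$K = -12$
$t = -60$ ($t = \left(-12\right) 5 = -60$)
$- 58 \sqrt{1 + A{\left(t \right)}} = - 58 \sqrt{1 + \frac{1}{-60}} = - 58 \sqrt{1 - \frac{1}{60}} = - 58 \sqrt{\frac{59}{60}} = - 58 \frac{\sqrt{885}}{30} = - \frac{29 \sqrt{885}}{15}$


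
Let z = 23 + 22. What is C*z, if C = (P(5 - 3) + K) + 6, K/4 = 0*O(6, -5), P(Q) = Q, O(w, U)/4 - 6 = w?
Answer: 360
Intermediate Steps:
O(w, U) = 24 + 4*w
K = 0 (K = 4*(0*(24 + 4*6)) = 4*(0*(24 + 24)) = 4*(0*48) = 4*0 = 0)
z = 45
C = 8 (C = ((5 - 3) + 0) + 6 = (2 + 0) + 6 = 2 + 6 = 8)
C*z = 8*45 = 360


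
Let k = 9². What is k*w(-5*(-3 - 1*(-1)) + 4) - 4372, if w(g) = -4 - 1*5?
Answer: -5101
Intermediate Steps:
k = 81
w(g) = -9 (w(g) = -4 - 5 = -9)
k*w(-5*(-3 - 1*(-1)) + 4) - 4372 = 81*(-9) - 4372 = -729 - 4372 = -5101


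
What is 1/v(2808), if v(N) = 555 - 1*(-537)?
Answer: 1/1092 ≈ 0.00091575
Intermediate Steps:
v(N) = 1092 (v(N) = 555 + 537 = 1092)
1/v(2808) = 1/1092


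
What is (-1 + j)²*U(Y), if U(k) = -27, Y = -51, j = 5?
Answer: -432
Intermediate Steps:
(-1 + j)²*U(Y) = (-1 + 5)²*(-27) = 4²*(-27) = 16*(-27) = -432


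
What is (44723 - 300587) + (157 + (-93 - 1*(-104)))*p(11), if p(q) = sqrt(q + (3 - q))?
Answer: -255864 + 168*sqrt(3) ≈ -2.5557e+5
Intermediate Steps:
p(q) = sqrt(3)
(44723 - 300587) + (157 + (-93 - 1*(-104)))*p(11) = (44723 - 300587) + (157 + (-93 - 1*(-104)))*sqrt(3) = -255864 + (157 + (-93 + 104))*sqrt(3) = -255864 + (157 + 11)*sqrt(3) = -255864 + 168*sqrt(3)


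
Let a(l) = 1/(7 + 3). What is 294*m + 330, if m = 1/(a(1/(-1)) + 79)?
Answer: 37710/113 ≈ 333.72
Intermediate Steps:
a(l) = ⅒ (a(l) = 1/10 = ⅒)
m = 10/791 (m = 1/(⅒ + 79) = 1/(791/10) = 10/791 ≈ 0.012642)
294*m + 330 = 294*(10/791) + 330 = 420/113 + 330 = 37710/113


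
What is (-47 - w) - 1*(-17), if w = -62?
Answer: 32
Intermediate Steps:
(-47 - w) - 1*(-17) = (-47 - 1*(-62)) - 1*(-17) = (-47 + 62) + 17 = 15 + 17 = 32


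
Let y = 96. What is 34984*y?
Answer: 3358464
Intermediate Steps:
34984*y = 34984*96 = 3358464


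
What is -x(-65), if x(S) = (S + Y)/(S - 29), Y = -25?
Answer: -45/47 ≈ -0.95745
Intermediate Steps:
x(S) = (-25 + S)/(-29 + S) (x(S) = (S - 25)/(S - 29) = (-25 + S)/(-29 + S))
-x(-65) = -(-25 - 65)/(-29 - 65) = -(-90)/(-94) = -(-1)*(-90)/94 = -1*45/47 = -45/47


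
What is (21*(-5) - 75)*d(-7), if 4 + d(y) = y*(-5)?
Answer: -5580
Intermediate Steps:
d(y) = -4 - 5*y (d(y) = -4 + y*(-5) = -4 - 5*y)
(21*(-5) - 75)*d(-7) = (21*(-5) - 75)*(-4 - 5*(-7)) = (-105 - 75)*(-4 + 35) = -180*31 = -5580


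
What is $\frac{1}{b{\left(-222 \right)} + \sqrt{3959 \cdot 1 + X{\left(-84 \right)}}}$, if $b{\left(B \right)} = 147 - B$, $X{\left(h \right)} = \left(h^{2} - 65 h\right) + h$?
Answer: $\frac{369}{119770} - \frac{\sqrt{16391}}{119770} \approx 0.002012$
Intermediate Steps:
$X{\left(h \right)} = h^{2} - 64 h$
$\frac{1}{b{\left(-222 \right)} + \sqrt{3959 \cdot 1 + X{\left(-84 \right)}}} = \frac{1}{\left(147 - -222\right) + \sqrt{3959 \cdot 1 - 84 \left(-64 - 84\right)}} = \frac{1}{\left(147 + 222\right) + \sqrt{3959 - -12432}} = \frac{1}{369 + \sqrt{3959 + 12432}} = \frac{1}{369 + \sqrt{16391}}$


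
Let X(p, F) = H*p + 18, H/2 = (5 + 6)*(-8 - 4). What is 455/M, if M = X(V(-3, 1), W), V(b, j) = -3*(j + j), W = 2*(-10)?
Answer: 455/1602 ≈ 0.28402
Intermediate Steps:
W = -20
V(b, j) = -6*j
H = -264 (H = 2*((5 + 6)*(-8 - 4)) = 2*(11*(-12)) = 2*(-132) = -264)
X(p, F) = 18 - 264*p (X(p, F) = -264*p + 18 = 18 - 264*p)
M = 1602 (M = 18 - (-1584) = 18 - 264*(-6) = 18 + 1584 = 1602)
455/M = 455/1602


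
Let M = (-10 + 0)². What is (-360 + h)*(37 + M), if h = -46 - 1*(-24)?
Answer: -52334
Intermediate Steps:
M = 100 (M = (-10)² = 100)
h = -22 (h = -46 + 24 = -22)
(-360 + h)*(37 + M) = (-360 - 22)*(37 + 100) = -382*137 = -52334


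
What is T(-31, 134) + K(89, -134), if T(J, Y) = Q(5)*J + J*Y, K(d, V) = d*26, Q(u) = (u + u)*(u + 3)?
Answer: -4320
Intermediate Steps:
Q(u) = 2*u*(3 + u) (Q(u) = (2*u)*(3 + u) = 2*u*(3 + u))
K(d, V) = 26*d
T(J, Y) = 80*J + J*Y (T(J, Y) = (2*5*(3 + 5))*J + J*Y = (2*5*8)*J + J*Y = 80*J + J*Y)
T(-31, 134) + K(89, -134) = -31*(80 + 134) + 26*89 = -31*214 + 2314 = -6634 + 2314 = -4320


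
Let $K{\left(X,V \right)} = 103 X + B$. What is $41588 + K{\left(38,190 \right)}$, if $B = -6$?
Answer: $45496$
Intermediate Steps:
$K{\left(X,V \right)} = -6 + 103 X$ ($K{\left(X,V \right)} = 103 X - 6 = -6 + 103 X$)
$41588 + K{\left(38,190 \right)} = 41588 + \left(-6 + 103 \cdot 38\right) = 41588 + \left(-6 + 3914\right) = 41588 + 3908 = 45496$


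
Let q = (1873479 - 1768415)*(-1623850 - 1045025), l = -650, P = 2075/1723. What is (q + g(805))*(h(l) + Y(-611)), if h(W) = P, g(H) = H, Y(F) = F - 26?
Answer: 307174408680249820/1723 ≈ 1.7828e+14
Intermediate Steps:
Y(F) = -26 + F
P = 2075/1723 (P = 2075*(1/1723) = 2075/1723 ≈ 1.2043)
h(W) = 2075/1723
q = -280402683000 (q = 105064*(-2668875) = -280402683000)
(q + g(805))*(h(l) + Y(-611)) = (-280402683000 + 805)*(2075/1723 + (-26 - 611)) = -280402682195*(2075/1723 - 637) = -280402682195*(-1095476/1723) = 307174408680249820/1723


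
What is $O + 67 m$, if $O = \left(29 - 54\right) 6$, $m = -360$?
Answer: $-24270$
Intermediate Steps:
$O = -150$ ($O = \left(-25\right) 6 = -150$)
$O + 67 m = -150 + 67 \left(-360\right) = -150 - 24120 = -24270$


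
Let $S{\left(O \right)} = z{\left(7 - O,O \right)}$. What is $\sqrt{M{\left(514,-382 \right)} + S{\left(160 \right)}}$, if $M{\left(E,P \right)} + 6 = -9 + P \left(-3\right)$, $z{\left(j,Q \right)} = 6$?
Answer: $\sqrt{1137} \approx 33.719$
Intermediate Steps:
$S{\left(O \right)} = 6$
$M{\left(E,P \right)} = -15 - 3 P$ ($M{\left(E,P \right)} = -6 + \left(-9 + P \left(-3\right)\right) = -6 - \left(9 + 3 P\right) = -15 - 3 P$)
$\sqrt{M{\left(514,-382 \right)} + S{\left(160 \right)}} = \sqrt{\left(-15 - -1146\right) + 6} = \sqrt{\left(-15 + 1146\right) + 6} = \sqrt{1131 + 6} = \sqrt{1137}$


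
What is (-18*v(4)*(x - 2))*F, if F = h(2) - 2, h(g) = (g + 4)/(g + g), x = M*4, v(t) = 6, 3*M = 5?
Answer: 252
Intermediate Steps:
M = 5/3 (M = (⅓)*5 = 5/3 ≈ 1.6667)
x = 20/3 (x = (5/3)*4 = 20/3 ≈ 6.6667)
h(g) = (4 + g)/(2*g) (h(g) = (4 + g)/((2*g)) = (4 + g)*(1/(2*g)) = (4 + g)/(2*g))
F = -½ (F = (½)*(4 + 2)/2 - 2 = (½)*(½)*6 - 2 = 3/2 - 2 = -½ ≈ -0.50000)
(-18*v(4)*(x - 2))*F = -108*(20/3 - 2)*(-½) = -108*14/3*(-½) = -18*28*(-½) = -504*(-½) = 252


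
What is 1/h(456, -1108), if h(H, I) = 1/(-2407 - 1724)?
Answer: -4131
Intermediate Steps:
h(H, I) = -1/4131 (h(H, I) = 1/(-4131) = -1/4131)
1/h(456, -1108) = 1/(-1/4131) = -4131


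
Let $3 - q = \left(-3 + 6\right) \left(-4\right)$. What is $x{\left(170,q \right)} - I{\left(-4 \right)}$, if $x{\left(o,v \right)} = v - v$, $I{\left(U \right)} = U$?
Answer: $4$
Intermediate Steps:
$q = 15$ ($q = 3 - \left(-3 + 6\right) \left(-4\right) = 3 - 3 \left(-4\right) = 3 - -12 = 3 + 12 = 15$)
$x{\left(o,v \right)} = 0$
$x{\left(170,q \right)} - I{\left(-4 \right)} = 0 - -4 = 0 + 4 = 4$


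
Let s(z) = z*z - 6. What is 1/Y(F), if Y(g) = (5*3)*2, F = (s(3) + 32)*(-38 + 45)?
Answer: 1/30 ≈ 0.033333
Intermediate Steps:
s(z) = -6 + z**2 (s(z) = z**2 - 6 = -6 + z**2)
F = 245 (F = ((-6 + 3**2) + 32)*(-38 + 45) = ((-6 + 9) + 32)*7 = (3 + 32)*7 = 35*7 = 245)
Y(g) = 30 (Y(g) = 15*2 = 30)
1/Y(F) = 1/30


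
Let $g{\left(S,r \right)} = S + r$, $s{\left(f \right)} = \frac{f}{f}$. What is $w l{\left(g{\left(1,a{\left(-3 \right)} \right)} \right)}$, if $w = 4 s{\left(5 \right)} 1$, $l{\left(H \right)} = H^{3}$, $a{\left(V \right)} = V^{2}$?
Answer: $4000$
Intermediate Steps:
$s{\left(f \right)} = 1$
$w = 4$ ($w = 4 \cdot 1 \cdot 1 = 4 \cdot 1 = 4$)
$w l{\left(g{\left(1,a{\left(-3 \right)} \right)} \right)} = 4 \left(1 + \left(-3\right)^{2}\right)^{3} = 4 \left(1 + 9\right)^{3} = 4 \cdot 10^{3} = 4 \cdot 1000 = 4000$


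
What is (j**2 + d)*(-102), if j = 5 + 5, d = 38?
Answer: -14076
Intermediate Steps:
j = 10
(j**2 + d)*(-102) = (10**2 + 38)*(-102) = (100 + 38)*(-102) = 138*(-102) = -14076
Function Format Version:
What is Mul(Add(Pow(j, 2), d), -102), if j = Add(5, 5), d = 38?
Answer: -14076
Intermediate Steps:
j = 10
Mul(Add(Pow(j, 2), d), -102) = Mul(Add(Pow(10, 2), 38), -102) = Mul(Add(100, 38), -102) = Mul(138, -102) = -14076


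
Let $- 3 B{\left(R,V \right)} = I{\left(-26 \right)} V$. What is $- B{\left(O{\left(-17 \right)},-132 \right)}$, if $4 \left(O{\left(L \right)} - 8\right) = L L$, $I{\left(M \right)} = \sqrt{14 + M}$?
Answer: $- 88 i \sqrt{3} \approx - 152.42 i$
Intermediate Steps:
$O{\left(L \right)} = 8 + \frac{L^{2}}{4}$ ($O{\left(L \right)} = 8 + \frac{L L}{4} = 8 + \frac{L^{2}}{4}$)
$B{\left(R,V \right)} = - \frac{2 i V \sqrt{3}}{3}$ ($B{\left(R,V \right)} = - \frac{\sqrt{14 - 26} V}{3} = - \frac{\sqrt{-12} V}{3} = - \frac{2 i \sqrt{3} V}{3} = - \frac{2 i V \sqrt{3}}{3}$)
$- B{\left(O{\left(-17 \right)},-132 \right)} = - \frac{\left(-2\right) i \left(-132\right) \sqrt{3}}{3} = - 88 i \sqrt{3}$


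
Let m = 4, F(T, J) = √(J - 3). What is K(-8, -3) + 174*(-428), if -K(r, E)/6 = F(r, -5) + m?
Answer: -74496 - 12*I*√2 ≈ -74496.0 - 16.971*I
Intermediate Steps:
F(T, J) = √(-3 + J)
K(r, E) = -24 - 12*I*√2 (K(r, E) = -6*(√(-3 - 5) + 4) = -6*(√(-8) + 4) = -6*(2*I*√2 + 4) = -6*(4 + 2*I*√2) = -24 - 12*I*√2)
K(-8, -3) + 174*(-428) = (-24 - 12*I*√2) + 174*(-428) = (-24 - 12*I*√2) - 74472 = -74496 - 12*I*√2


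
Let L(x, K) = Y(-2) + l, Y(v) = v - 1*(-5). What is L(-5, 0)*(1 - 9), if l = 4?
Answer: -56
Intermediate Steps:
Y(v) = 5 + v (Y(v) = v + 5 = 5 + v)
L(x, K) = 7 (L(x, K) = (5 - 2) + 4 = 3 + 4 = 7)
L(-5, 0)*(1 - 9) = 7*(1 - 9) = 7*(-8) = -56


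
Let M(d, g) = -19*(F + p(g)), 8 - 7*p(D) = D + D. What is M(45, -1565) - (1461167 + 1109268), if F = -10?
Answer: -18051337/7 ≈ -2.5788e+6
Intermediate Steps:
p(D) = 8/7 - 2*D/7 (p(D) = 8/7 - (D + D)/7 = 8/7 - 2*D/7)
M(d, g) = 1178/7 + 38*g/7 (M(d, g) = -19*(-10 + (8/7 - 2*g/7)) = -19*(-62/7 - 2*g/7) = 1178/7 + 38*g/7)
M(45, -1565) - (1461167 + 1109268) = (1178/7 + (38/7)*(-1565)) - (1461167 + 1109268) = (1178/7 - 59470/7) - 1*2570435 = -58292/7 - 2570435 = -18051337/7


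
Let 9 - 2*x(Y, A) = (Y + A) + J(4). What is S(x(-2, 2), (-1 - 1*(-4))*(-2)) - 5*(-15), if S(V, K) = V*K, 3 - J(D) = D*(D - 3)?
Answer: 45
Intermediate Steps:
J(D) = 3 - D*(-3 + D) (J(D) = 3 - D*(D - 3) = 3 - D*(-3 + D))
x(Y, A) = 5 - A/2 - Y/2 (x(Y, A) = 9/2 - ((Y + A) + (3 - 1*4² + 3*4))/2 = 9/2 - ((A + Y) + (3 - 1*16 + 12))/2 = 9/2 - ((A + Y) + (3 - 16 + 12))/2 = 9/2 - ((A + Y) - 1)/2 = 9/2 - (-1 + A + Y)/2 = 9/2 + (½ - A/2 - Y/2) = 5 - A/2 - Y/2)
S(V, K) = K*V
S(x(-2, 2), (-1 - 1*(-4))*(-2)) - 5*(-15) = ((-1 - 1*(-4))*(-2))*(5 - ½*2 - ½*(-2)) - 5*(-15) = ((-1 + 4)*(-2))*(5 - 1 + 1) + 75 = (3*(-2))*5 + 75 = -6*5 + 75 = -30 + 75 = 45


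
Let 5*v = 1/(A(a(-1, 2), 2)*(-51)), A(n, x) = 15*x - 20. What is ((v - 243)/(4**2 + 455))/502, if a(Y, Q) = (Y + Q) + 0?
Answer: -619651/602927100 ≈ -0.0010277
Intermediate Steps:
a(Y, Q) = Q + Y (a(Y, Q) = (Q + Y) + 0 = Q + Y)
A(n, x) = -20 + 15*x
v = -1/2550 (v = (1/((-20 + 15*2)*(-51)))/5 = (-1/51/(-20 + 30))/5 = (-1/51/10)/5 = ((1/10)*(-1/51))/5 = (1/5)*(-1/510) = -1/2550 ≈ -0.00039216)
((v - 243)/(4**2 + 455))/502 = ((-1/2550 - 243)/(4**2 + 455))/502 = -619651/(2550*(16 + 455))*(1/502) = -619651/2550/471*(1/502) = -619651/2550*1/471*(1/502) = -619651/1201050*1/502 = -619651/602927100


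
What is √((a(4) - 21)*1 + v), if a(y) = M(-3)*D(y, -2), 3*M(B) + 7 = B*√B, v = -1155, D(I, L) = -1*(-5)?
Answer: √(-10689 - 45*I*√3)/3 ≈ 0.12565 - 34.463*I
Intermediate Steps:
D(I, L) = 5
M(B) = -7/3 + B^(3/2)/3 (M(B) = -7/3 + (B*√B)/3 = -7/3 + B^(3/2)/3)
a(y) = -35/3 - 5*I*√3 (a(y) = (-7/3 + (-3)^(3/2)/3)*5 = (-7/3 + (-3*I*√3)/3)*5 = (-7/3 - I*√3)*5 = -35/3 - 5*I*√3)
√((a(4) - 21)*1 + v) = √(((-35/3 - 5*I*√3) - 21)*1 - 1155) = √((-98/3 - 5*I*√3)*1 - 1155) = √((-98/3 - 5*I*√3) - 1155) = √(-3563/3 - 5*I*√3)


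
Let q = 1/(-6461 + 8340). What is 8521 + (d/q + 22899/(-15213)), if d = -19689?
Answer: -187561642443/5071 ≈ -3.6987e+7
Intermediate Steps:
q = 1/1879 ≈ 0.00053220
8521 + (d/q + 22899/(-15213)) = 8521 + (-19689/1/1879 + 22899/(-15213)) = 8521 + (-19689*1879 + 22899*(-1/15213)) = 8521 + (-36995631 - 7633/5071) = 8521 - 187604852434/5071 = -187561642443/5071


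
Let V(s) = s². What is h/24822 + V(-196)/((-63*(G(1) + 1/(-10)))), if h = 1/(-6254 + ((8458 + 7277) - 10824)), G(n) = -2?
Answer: 29039312957/100007838 ≈ 290.37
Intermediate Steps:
h = -1/1343 (h = 1/(-6254 + (15735 - 10824)) = 1/(-6254 + 4911) = 1/(-1343) = -1/1343 ≈ -0.00074460)
h/24822 + V(-196)/((-63*(G(1) + 1/(-10)))) = -1/1343/24822 + (-196)²/((-63*(-2 + 1/(-10)))) = -1/1343*1/24822 + 38416/((-63*(-2 - ⅒))) = -1/33335946 + 38416/((-63*(-21/10))) = -1/33335946 + 38416/(1323/10) = -1/33335946 + 38416*(10/1323) = -1/33335946 + 7840/27 = 29039312957/100007838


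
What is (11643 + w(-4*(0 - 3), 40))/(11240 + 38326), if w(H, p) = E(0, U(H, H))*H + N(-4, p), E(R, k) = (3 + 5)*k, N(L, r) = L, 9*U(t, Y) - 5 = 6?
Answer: 35269/148698 ≈ 0.23719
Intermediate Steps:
U(t, Y) = 11/9 (U(t, Y) = 5/9 + (1/9)*6 = 5/9 + 2/3 = 11/9)
E(R, k) = 8*k
w(H, p) = -4 + 88*H/9 (w(H, p) = (8*(11/9))*H - 4 = 88*H/9 - 4 = -4 + 88*H/9)
(11643 + w(-4*(0 - 3), 40))/(11240 + 38326) = (11643 + (-4 + 88*(-4*(0 - 3))/9))/(11240 + 38326) = (11643 + (-4 + 88*(-4*(-3))/9))/49566 = (11643 + (-4 + (88/9)*12))*(1/49566) = (11643 + (-4 + 352/3))*(1/49566) = (11643 + 340/3)*(1/49566) = (35269/3)*(1/49566) = 35269/148698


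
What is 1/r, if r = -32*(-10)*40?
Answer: 1/12800 ≈ 7.8125e-5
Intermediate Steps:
r = 12800 (r = 320*40 = 12800)
1/r = 1/12800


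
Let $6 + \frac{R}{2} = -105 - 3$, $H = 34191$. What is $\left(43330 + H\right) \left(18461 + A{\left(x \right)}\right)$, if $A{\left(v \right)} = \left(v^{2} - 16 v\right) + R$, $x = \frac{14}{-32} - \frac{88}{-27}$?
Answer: $\frac{263243922225625}{186624} \approx 1.4106 \cdot 10^{9}$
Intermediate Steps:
$R = -228$ ($R = -12 + 2 \left(-105 - 3\right) = -12 + 2 \left(-108\right) = -12 - 216 = -228$)
$x = \frac{1219}{432}$ ($x = 14 \left(- \frac{1}{32}\right) - - \frac{88}{27} = - \frac{7}{16} + \frac{88}{27} = \frac{1219}{432} \approx 2.8218$)
$A{\left(v \right)} = -228 + v^{2} - 16 v$ ($A{\left(v \right)} = \left(v^{2} - 16 v\right) - 228 = -228 + v^{2} - 16 v$)
$\left(43330 + H\right) \left(18461 + A{\left(x \right)}\right) = \left(43330 + 34191\right) \left(18461 - \left(\frac{7375}{27} - \frac{1485961}{186624}\right)\right) = 77521 \left(18461 - \frac{49490039}{186624}\right) = 77521 \cdot \frac{3395775625}{186624} = \frac{263243922225625}{186624}$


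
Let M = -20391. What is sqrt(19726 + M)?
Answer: I*sqrt(665) ≈ 25.788*I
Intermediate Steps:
sqrt(19726 + M) = sqrt(19726 - 20391) = sqrt(-665) = I*sqrt(665)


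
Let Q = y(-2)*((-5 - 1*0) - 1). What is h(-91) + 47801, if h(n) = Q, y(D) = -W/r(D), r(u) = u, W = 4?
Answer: 47789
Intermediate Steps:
y(D) = -4/D
Q = -12 (Q = (-4/(-2))*((-5 - 1*0) - 1) = (-4*(-½))*((-5 + 0) - 1) = 2*(-5 - 1) = 2*(-6) = -12)
h(n) = -12
h(-91) + 47801 = -12 + 47801 = 47789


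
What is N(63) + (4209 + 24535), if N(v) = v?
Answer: 28807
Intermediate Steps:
N(63) + (4209 + 24535) = 63 + (4209 + 24535) = 63 + 28744 = 28807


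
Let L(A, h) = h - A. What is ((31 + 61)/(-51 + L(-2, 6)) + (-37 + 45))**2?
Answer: 63504/1849 ≈ 34.345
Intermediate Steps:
((31 + 61)/(-51 + L(-2, 6)) + (-37 + 45))**2 = ((31 + 61)/(-51 + (6 - 1*(-2))) + (-37 + 45))**2 = (92/(-51 + (6 + 2)) + 8)**2 = (92/(-51 + 8) + 8)**2 = (92/(-43) + 8)**2 = (92*(-1/43) + 8)**2 = (-92/43 + 8)**2 = (252/43)**2 = 63504/1849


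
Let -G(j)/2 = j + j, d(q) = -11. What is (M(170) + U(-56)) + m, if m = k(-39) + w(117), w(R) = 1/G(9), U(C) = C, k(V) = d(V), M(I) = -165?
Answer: -8353/36 ≈ -232.03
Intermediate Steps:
G(j) = -4*j (G(j) = -2*(j + j) = -4*j)
k(V) = -11
w(R) = -1/36 (w(R) = 1/(-4*9) = 1/(-36) = -1/36)
m = -397/36 (m = -11 - 1/36 = -397/36 ≈ -11.028)
(M(170) + U(-56)) + m = (-165 - 56) - 397/36 = -221 - 397/36 = -8353/36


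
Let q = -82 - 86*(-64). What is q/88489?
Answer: 5422/88489 ≈ 0.061273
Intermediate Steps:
q = 5422 (q = -82 + 5504 = 5422)
q/88489 = 5422/88489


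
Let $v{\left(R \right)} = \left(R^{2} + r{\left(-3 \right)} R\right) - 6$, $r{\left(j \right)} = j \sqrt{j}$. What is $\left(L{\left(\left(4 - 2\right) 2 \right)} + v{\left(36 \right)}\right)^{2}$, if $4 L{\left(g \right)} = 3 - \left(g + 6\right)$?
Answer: $\frac{25993537}{16} - 278262 i \sqrt{3} \approx 1.6246 \cdot 10^{6} - 4.8196 \cdot 10^{5} i$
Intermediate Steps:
$r{\left(j \right)} = j^{\frac{3}{2}}$
$L{\left(g \right)} = - \frac{3}{4} - \frac{g}{4}$ ($L{\left(g \right)} = \frac{3 - \left(g + 6\right)}{4} = \frac{3 - \left(6 + g\right)}{4} = \frac{-3 - g}{4} = - \frac{3}{4} - \frac{g}{4}$)
$v{\left(R \right)} = -6 + R^{2} - 3 i R \sqrt{3}$ ($v{\left(R \right)} = \left(R^{2} + \left(-3\right)^{\frac{3}{2}} R\right) - 6 = \left(R^{2} + - 3 i \sqrt{3} R\right) - 6 = \left(R^{2} - 3 i R \sqrt{3}\right) - 6 = -6 + R^{2} - 3 i R \sqrt{3}$)
$\left(L{\left(\left(4 - 2\right) 2 \right)} + v{\left(36 \right)}\right)^{2} = \left(\left(- \frac{3}{4} - \frac{\left(4 - 2\right) 2}{4}\right) - \left(6 - 1296 + 3 i 36 \sqrt{3}\right)\right)^{2} = \left(\left(- \frac{3}{4} - \frac{2 \cdot 2}{4}\right) - \left(-1290 + 108 i \sqrt{3}\right)\right)^{2} = \left(\left(- \frac{3}{4} - 1\right) + \left(1290 - 108 i \sqrt{3}\right)\right)^{2} = \left(- \frac{7}{4} + \left(1290 - 108 i \sqrt{3}\right)\right)^{2} = \left(\frac{5153}{4} - 108 i \sqrt{3}\right)^{2}$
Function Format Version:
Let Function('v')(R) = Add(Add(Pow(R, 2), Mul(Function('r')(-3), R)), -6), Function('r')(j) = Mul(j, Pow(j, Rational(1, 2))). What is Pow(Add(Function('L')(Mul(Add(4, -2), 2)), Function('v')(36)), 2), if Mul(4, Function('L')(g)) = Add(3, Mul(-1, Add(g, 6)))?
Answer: Add(Rational(25993537, 16), Mul(-278262, I, Pow(3, Rational(1, 2)))) ≈ Add(1.6246e+6, Mul(-4.8196e+5, I))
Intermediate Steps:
Function('r')(j) = Pow(j, Rational(3, 2))
Function('L')(g) = Add(Rational(-3, 4), Mul(Rational(-1, 4), g)) (Function('L')(g) = Mul(Rational(1, 4), Add(3, Mul(-1, Add(g, 6)))) = Mul(Rational(1, 4), Add(3, Mul(-1, Add(6, g)))) = Mul(Rational(1, 4), Add(3, Add(-6, Mul(-1, g)))) = Mul(Rational(1, 4), Add(-3, Mul(-1, g))) = Add(Rational(-3, 4), Mul(Rational(-1, 4), g)))
Function('v')(R) = Add(-6, Pow(R, 2), Mul(-3, I, R, Pow(3, Rational(1, 2)))) (Function('v')(R) = Add(Add(Pow(R, 2), Mul(Pow(-3, Rational(3, 2)), R)), -6) = Add(Add(Pow(R, 2), Mul(Mul(-3, I, Pow(3, Rational(1, 2))), R)), -6) = Add(Add(Pow(R, 2), Mul(-3, I, R, Pow(3, Rational(1, 2)))), -6) = Add(-6, Pow(R, 2), Mul(-3, I, R, Pow(3, Rational(1, 2)))))
Pow(Add(Function('L')(Mul(Add(4, -2), 2)), Function('v')(36)), 2) = Pow(Add(Add(Rational(-3, 4), Mul(Rational(-1, 4), Mul(Add(4, -2), 2))), Add(-6, Pow(36, 2), Mul(-3, I, 36, Pow(3, Rational(1, 2))))), 2) = Pow(Add(Add(Rational(-3, 4), Mul(Rational(-1, 4), Mul(2, 2))), Add(-6, 1296, Mul(-108, I, Pow(3, Rational(1, 2))))), 2) = Pow(Add(Add(Rational(-3, 4), Mul(Rational(-1, 4), 4)), Add(1290, Mul(-108, I, Pow(3, Rational(1, 2))))), 2) = Pow(Add(Add(Rational(-3, 4), -1), Add(1290, Mul(-108, I, Pow(3, Rational(1, 2))))), 2) = Pow(Add(Rational(-7, 4), Add(1290, Mul(-108, I, Pow(3, Rational(1, 2))))), 2) = Pow(Add(Rational(5153, 4), Mul(-108, I, Pow(3, Rational(1, 2)))), 2)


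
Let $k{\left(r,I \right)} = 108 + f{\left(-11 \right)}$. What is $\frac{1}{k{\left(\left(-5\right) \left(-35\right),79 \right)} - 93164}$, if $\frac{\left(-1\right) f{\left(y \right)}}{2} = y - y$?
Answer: $- \frac{1}{93056} \approx -1.0746 \cdot 10^{-5}$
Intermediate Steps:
$f{\left(y \right)} = 0$ ($f{\left(y \right)} = - 2 \left(y - y\right) = \left(-2\right) 0 = 0$)
$k{\left(r,I \right)} = 108$ ($k{\left(r,I \right)} = 108 + 0 = 108$)
$\frac{1}{k{\left(\left(-5\right) \left(-35\right),79 \right)} - 93164} = \frac{1}{108 - 93164} = \frac{1}{-93056} = - \frac{1}{93056}$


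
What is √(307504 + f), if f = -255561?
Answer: √51943 ≈ 227.91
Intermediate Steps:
√(307504 + f) = √(307504 - 255561) = √51943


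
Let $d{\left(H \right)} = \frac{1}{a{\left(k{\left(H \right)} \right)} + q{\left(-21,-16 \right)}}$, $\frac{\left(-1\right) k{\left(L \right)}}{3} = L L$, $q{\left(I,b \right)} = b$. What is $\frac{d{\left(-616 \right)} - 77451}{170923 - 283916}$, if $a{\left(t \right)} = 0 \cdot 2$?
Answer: $\frac{1239217}{1807888} \approx 0.68545$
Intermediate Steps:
$k{\left(L \right)} = - 3 L^{2}$ ($k{\left(L \right)} = - 3 L L = - 3 L^{2}$)
$a{\left(t \right)} = 0$
$d{\left(H \right)} = - \frac{1}{16}$ ($d{\left(H \right)} = \frac{1}{0 - 16} = \frac{1}{-16} = - \frac{1}{16}$)
$\frac{d{\left(-616 \right)} - 77451}{170923 - 283916} = \frac{- \frac{1}{16} - 77451}{170923 - 283916} = - \frac{1239217}{16 \left(-112993\right)} = \left(- \frac{1239217}{16}\right) \left(- \frac{1}{112993}\right) = \frac{1239217}{1807888}$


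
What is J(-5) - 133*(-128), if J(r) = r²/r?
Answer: 17019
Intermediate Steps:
J(r) = r
J(-5) - 133*(-128) = -5 - 133*(-128) = -5 + 17024 = 17019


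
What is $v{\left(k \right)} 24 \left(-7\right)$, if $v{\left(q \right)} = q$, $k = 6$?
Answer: $-1008$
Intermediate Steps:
$v{\left(k \right)} 24 \left(-7\right) = 6 \cdot 24 \left(-7\right) = 144 \left(-7\right) = -1008$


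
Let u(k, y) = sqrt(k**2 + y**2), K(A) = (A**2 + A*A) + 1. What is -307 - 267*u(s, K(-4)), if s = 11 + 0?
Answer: -307 - 2937*sqrt(10) ≈ -9594.6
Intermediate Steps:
s = 11
K(A) = 1 + 2*A**2 (K(A) = (A**2 + A**2) + 1 = 2*A**2 + 1 = 1 + 2*A**2)
-307 - 267*u(s, K(-4)) = -307 - 267*sqrt(11**2 + (1 + 2*(-4)**2)**2) = -307 - 267*sqrt(121 + (1 + 2*16)**2) = -307 - 267*sqrt(121 + (1 + 32)**2) = -307 - 267*sqrt(121 + 33**2) = -307 - 267*sqrt(121 + 1089) = -307 - 2937*sqrt(10)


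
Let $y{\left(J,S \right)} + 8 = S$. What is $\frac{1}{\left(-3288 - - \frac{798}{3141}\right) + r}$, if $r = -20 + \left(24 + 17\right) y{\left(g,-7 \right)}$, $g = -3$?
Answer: $- \frac{1047}{4107115} \approx -0.00025492$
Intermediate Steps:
$y{\left(J,S \right)} = -8 + S$
$r = -635$ ($r = -20 + \left(24 + 17\right) \left(-8 - 7\right) = -20 + 41 \left(-15\right) = -20 - 615 = -635$)
$\frac{1}{\left(-3288 - - \frac{798}{3141}\right) + r} = \frac{1}{\left(-3288 - - \frac{798}{3141}\right) - 635} = \frac{1}{\left(-3288 - \left(-798\right) \frac{1}{3141}\right) - 635} = \frac{1}{\left(-3288 - - \frac{266}{1047}\right) - 635} = \frac{1}{\left(-3288 + \frac{266}{1047}\right) - 635} = \frac{1}{- \frac{3442270}{1047} - 635} = \frac{1}{- \frac{4107115}{1047}} = - \frac{1047}{4107115}$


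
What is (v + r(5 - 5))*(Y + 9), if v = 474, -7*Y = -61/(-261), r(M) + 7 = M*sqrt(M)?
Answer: 7650394/1827 ≈ 4187.4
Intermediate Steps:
r(M) = -7 + M**(3/2) (r(M) = -7 + M*sqrt(M) = -7 + M**(3/2))
Y = -61/1827 (Y = -(-61)/(7*(-261)) = -(-61)*(-1)/(7*261) = -1/7*61/261 = -61/1827 ≈ -0.033388)
(v + r(5 - 5))*(Y + 9) = (474 + (-7 + (5 - 5)**(3/2)))*(-61/1827 + 9) = (474 + (-7 + 0**(3/2)))*(16382/1827) = (474 + (-7 + 0))*(16382/1827) = (474 - 7)*(16382/1827) = 467*(16382/1827) = 7650394/1827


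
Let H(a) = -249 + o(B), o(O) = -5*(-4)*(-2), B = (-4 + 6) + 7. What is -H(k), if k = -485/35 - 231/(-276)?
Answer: 289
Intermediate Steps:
B = 9 (B = 2 + 7 = 9)
o(O) = -40 (o(O) = 20*(-2) = -40)
k = -8385/644 (k = -485*1/35 - 231*(-1/276) = -97/7 + 77/92 = -8385/644 ≈ -13.020)
H(a) = -289 (H(a) = -249 - 40 = -289)
-H(k) = -1*(-289) = 289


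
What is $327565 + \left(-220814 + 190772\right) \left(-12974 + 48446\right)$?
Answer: $-1065322259$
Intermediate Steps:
$327565 + \left(-220814 + 190772\right) \left(-12974 + 48446\right) = 327565 - 1065649824 = -1065322259$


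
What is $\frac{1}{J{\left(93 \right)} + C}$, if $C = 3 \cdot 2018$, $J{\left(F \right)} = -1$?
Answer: $\frac{1}{6053} \approx 0.00016521$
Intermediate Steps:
$C = 6054$
$\frac{1}{J{\left(93 \right)} + C} = \frac{1}{-1 + 6054} = \frac{1}{6053}$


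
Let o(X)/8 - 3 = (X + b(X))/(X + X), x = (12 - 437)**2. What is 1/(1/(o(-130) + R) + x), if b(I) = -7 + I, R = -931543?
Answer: 60548201/10936518805560 ≈ 5.5363e-6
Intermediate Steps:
x = 180625 (x = (-425)**2 = 180625)
o(X) = 24 + 4*(-7 + 2*X)/X (o(X) = 24 + 8*((X + (-7 + X))/(X + X)) = 24 + 8*((-7 + 2*X)/((2*X))) = 24 + 8*((-7 + 2*X)*(1/(2*X))) = 24 + 8*((-7 + 2*X)/(2*X)) = 24 + 4*(-7 + 2*X)/X)
1/(1/(o(-130) + R) + x) = 1/(1/((32 - 28/(-130)) - 931543) + 180625) = 1/(1/((32 - 28*(-1/130)) - 931543) + 180625) = 1/(1/((32 + 14/65) - 931543) + 180625) = 1/(1/(2094/65 - 931543) + 180625) = 1/(1/(-60548201/65) + 180625) = 1/(-65/60548201 + 180625) = 1/(10936518805560/60548201) = 60548201/10936518805560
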